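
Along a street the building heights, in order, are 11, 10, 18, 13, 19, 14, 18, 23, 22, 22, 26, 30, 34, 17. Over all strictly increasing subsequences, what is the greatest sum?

Let S[i] be the best sum of a strictly increasing subsequence ending at i:
i:       1   2   3   4   5   6   7   8   9  10  11  12  13  14
a[i]:   11  10  18  13  19  14  18  23  22  22  26  30  34  17
S:      11  10  29  24  48  38  56  79  78  78 105 135 169  55
Maximum is 169 (e.g. 11 + 13 + 14 + 18 + 23 + 26 + 30 + 34).

169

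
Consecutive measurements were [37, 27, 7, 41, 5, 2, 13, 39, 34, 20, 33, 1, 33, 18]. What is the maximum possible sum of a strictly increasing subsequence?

78

Let S[i] be the best sum of a strictly increasing subsequence ending at i:
i:      1  2  3  4  5  6  7  8  9 10 11 12 13 14
a[i]:  37 27  7 41  5  2 13 39 34 20 33  1 33 18
S:     37 27  7 78  5  2 20 76 61 40 73  1 73 38
Maximum is 78 (e.g. 37 + 41).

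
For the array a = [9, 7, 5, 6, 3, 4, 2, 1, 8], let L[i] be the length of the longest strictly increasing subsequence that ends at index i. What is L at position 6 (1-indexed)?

dp[i] = 1 + max{dp[j] : j<i, a[j]<a[i]} (or 1 if no such j):
i:     1 2 3 4 5 6 7 8 9
a[i]:  9 7 5 6 3 4 2 1 8
dp:    1 1 1 2 1 2 1 1 3
At index 6 the value is 2.

2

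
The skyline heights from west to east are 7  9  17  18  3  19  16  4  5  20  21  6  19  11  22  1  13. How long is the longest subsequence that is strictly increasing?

8

Let dp[i] be the length of the longest such subsequence ending at index i:
i:      1  2  3  4  5  6  7  8  9 10 11 12 13 14 15 16 17
a[i]:   7  9 17 18  3 19 16  4  5 20 21  6 19 11 22  1 13
dp:     1  2  3  4  1  5  3  2  3  6  7  4  5  5  8  1  6
Maximum dp value is 8.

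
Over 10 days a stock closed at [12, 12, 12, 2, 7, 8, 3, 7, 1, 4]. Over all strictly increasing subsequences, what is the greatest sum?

17

Let S[i] be the best sum of a strictly increasing subsequence ending at i:
i:      1  2  3  4  5  6  7  8  9 10
a[i]:  12 12 12  2  7  8  3  7  1  4
S:     12 12 12  2  9 17  5 12  1  9
Maximum is 17 (e.g. 2 + 7 + 8).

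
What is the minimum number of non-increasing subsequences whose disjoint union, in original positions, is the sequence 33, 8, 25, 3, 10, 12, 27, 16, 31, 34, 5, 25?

6

Place each on the leftmost legal pile:
33 → new pile 1 (tops now [33])
8 → pile 1 (tops now [8])
25 → new pile 2 (tops now [8, 25])
3 → pile 1 (tops now [3, 25])
10 → pile 2 (tops now [3, 10])
12 → new pile 3 (tops now [3, 10, 12])
27 → new pile 4 (tops now [3, 10, 12, 27])
16 → pile 4 (tops now [3, 10, 12, 16])
31 → new pile 5 (tops now [3, 10, 12, 16, 31])
34 → new pile 6 (tops now [3, 10, 12, 16, 31, 34])
5 → pile 2 (tops now [3, 5, 12, 16, 31, 34])
25 → pile 5 (tops now [3, 5, 12, 16, 25, 34])
Six piles.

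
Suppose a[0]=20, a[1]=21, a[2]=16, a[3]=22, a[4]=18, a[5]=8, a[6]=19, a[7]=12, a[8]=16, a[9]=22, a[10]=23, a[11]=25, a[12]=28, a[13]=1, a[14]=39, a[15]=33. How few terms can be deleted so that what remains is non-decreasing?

8

Fewest deletions = n − (longest non-decreasing subsequence).
Patience tails:
20 → extends → [20]
21 → extends → [20, 21]
16 → replaces 20 → [16, 21]
22 → extends → [16, 21, 22]
18 → replaces 21 → [16, 18, 22]
8 → replaces 16 → [8, 18, 22]
19 → replaces 22 → [8, 18, 19]
12 → replaces 18 → [8, 12, 19]
16 → replaces 19 → [8, 12, 16]
22 → extends → [8, 12, 16, 22]
23 → extends → [8, 12, 16, 22, 23]
25 → extends → [8, 12, 16, 22, 23, 25]
28 → extends → [8, 12, 16, 22, 23, 25, 28]
1 → replaces 8 → [1, 12, 16, 22, 23, 25, 28]
39 → extends → [1, 12, 16, 22, 23, 25, 28, 39]
33 → replaces 39 → [1, 12, 16, 22, 23, 25, 28, 33]
Longest non-decreasing subsequence has length 8, so deletions = 16 − 8 = 8.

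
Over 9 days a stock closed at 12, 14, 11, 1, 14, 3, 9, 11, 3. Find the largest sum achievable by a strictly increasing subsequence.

Let S[i] be the best sum of a strictly increasing subsequence ending at i:
i:      1  2  3  4  5  6  7  8  9
a[i]:  12 14 11  1 14  3  9 11  3
S:     12 26 11  1 26  4 13 24  4
Maximum is 26 (e.g. 12 + 14).

26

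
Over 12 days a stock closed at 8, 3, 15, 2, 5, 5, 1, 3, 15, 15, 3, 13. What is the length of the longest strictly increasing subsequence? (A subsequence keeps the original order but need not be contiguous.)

Let dp[i] be the length of the longest such subsequence ending at index i:
i:      1  2  3  4  5  6  7  8  9 10 11 12
a[i]:   8  3 15  2  5  5  1  3 15 15  3 13
dp:     1  1  2  1  2  2  1  2  3  3  2  3
Maximum dp value is 3.

3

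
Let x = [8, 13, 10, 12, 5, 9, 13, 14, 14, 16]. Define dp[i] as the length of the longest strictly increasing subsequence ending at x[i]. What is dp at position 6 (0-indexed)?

4

dp[i] = 1 + max{dp[j] : j<i, x[j]<x[i]} (or 1 if no such j):
i:      0  1  2  3  4  5  6  7  8  9
x[i]:   8 13 10 12  5  9 13 14 14 16
dp:     1  2  2  3  1  2  4  5  5  6
At index 6 the value is 4.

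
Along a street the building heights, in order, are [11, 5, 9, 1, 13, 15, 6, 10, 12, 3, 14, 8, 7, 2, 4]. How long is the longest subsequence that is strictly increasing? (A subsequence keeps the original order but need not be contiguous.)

Let dp[i] be the length of the longest such subsequence ending at index i:
i:      1  2  3  4  5  6  7  8  9 10 11 12 13 14 15
a[i]:  11  5  9  1 13 15  6 10 12  3 14  8  7  2  4
dp:     1  1  2  1  3  4  2  3  4  2  5  3  3  2  3
Maximum dp value is 5.

5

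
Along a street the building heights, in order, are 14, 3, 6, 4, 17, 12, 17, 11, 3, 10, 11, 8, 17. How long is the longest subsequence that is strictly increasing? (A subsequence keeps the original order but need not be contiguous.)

5

Let dp[i] be the length of the longest such subsequence ending at index i:
i:      1  2  3  4  5  6  7  8  9 10 11 12 13
a[i]:  14  3  6  4 17 12 17 11  3 10 11  8 17
dp:     1  1  2  2  3  3  4  3  1  3  4  3  5
Maximum dp value is 5.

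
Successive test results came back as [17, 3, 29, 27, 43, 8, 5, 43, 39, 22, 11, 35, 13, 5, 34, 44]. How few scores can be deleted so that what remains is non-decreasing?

Fewest deletions = n − (longest non-decreasing subsequence).
Patience tails:
17 → extends → [17]
3 → replaces 17 → [3]
29 → extends → [3, 29]
27 → replaces 29 → [3, 27]
43 → extends → [3, 27, 43]
8 → replaces 27 → [3, 8, 43]
5 → replaces 8 → [3, 5, 43]
43 → extends → [3, 5, 43, 43]
39 → replaces 43 → [3, 5, 39, 43]
22 → replaces 39 → [3, 5, 22, 43]
11 → replaces 22 → [3, 5, 11, 43]
35 → replaces 43 → [3, 5, 11, 35]
13 → replaces 35 → [3, 5, 11, 13]
5 → replaces 11 → [3, 5, 5, 13]
34 → extends → [3, 5, 5, 13, 34]
44 → extends → [3, 5, 5, 13, 34, 44]
Longest non-decreasing subsequence has length 6, so deletions = 16 − 6 = 10.

10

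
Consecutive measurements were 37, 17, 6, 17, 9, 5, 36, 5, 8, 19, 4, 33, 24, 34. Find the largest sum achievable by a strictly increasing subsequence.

109

Let S[i] be the best sum of a strictly increasing subsequence ending at i:
i:       1   2   3   4   5   6   7   8   9  10  11  12  13  14
a[i]:   37  17   6  17   9   5  36   5   8  19   4  33  24  34
S:      37  17   6  23  15   5  59   5  14  42   4  75  66 109
Maximum is 109 (e.g. 6 + 17 + 19 + 33 + 34).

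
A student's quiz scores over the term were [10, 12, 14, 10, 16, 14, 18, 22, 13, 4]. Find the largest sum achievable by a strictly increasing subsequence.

92

Let S[i] be the best sum of a strictly increasing subsequence ending at i:
i:      1  2  3  4  5  6  7  8  9 10
a[i]:  10 12 14 10 16 14 18 22 13  4
S:     10 22 36 10 52 36 70 92 35  4
Maximum is 92 (e.g. 10 + 12 + 14 + 16 + 18 + 22).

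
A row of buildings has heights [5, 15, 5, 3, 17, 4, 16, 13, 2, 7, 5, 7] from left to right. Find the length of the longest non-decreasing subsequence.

Track the smallest tail for each achievable length (allowing ties):
5 → extends → [5]
15 → extends → [5, 15]
5 → replaces 15 → [5, 5]
3 → replaces 5 → [3, 5]
17 → extends → [3, 5, 17]
4 → replaces 5 → [3, 4, 17]
16 → replaces 17 → [3, 4, 16]
13 → replaces 16 → [3, 4, 13]
2 → replaces 3 → [2, 4, 13]
7 → replaces 13 → [2, 4, 7]
5 → replaces 7 → [2, 4, 5]
7 → extends → [2, 4, 5, 7]
Four tails, so the longest non-decreasing subsequence has length 4 (e.g. 5, 5, 7, 7).

4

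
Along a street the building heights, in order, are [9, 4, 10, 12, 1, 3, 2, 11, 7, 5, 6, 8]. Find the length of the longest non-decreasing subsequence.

Track the smallest tail for each achievable length (allowing ties):
9 → extends → [9]
4 → replaces 9 → [4]
10 → extends → [4, 10]
12 → extends → [4, 10, 12]
1 → replaces 4 → [1, 10, 12]
3 → replaces 10 → [1, 3, 12]
2 → replaces 3 → [1, 2, 12]
11 → replaces 12 → [1, 2, 11]
7 → replaces 11 → [1, 2, 7]
5 → replaces 7 → [1, 2, 5]
6 → extends → [1, 2, 5, 6]
8 → extends → [1, 2, 5, 6, 8]
Five tails, so the longest non-decreasing subsequence has length 5 (e.g. 1, 3, 5, 6, 8).

5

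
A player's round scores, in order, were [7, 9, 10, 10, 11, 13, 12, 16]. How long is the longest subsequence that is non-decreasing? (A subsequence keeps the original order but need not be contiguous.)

Let dp[i] be the length of the longest such subsequence ending at index i:
i:      1  2  3  4  5  6  7  8
a[i]:   7  9 10 10 11 13 12 16
dp:     1  2  3  4  5  6  6  7
Maximum dp value is 7.

7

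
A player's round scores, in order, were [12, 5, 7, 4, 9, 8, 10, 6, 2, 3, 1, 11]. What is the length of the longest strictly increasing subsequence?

Track the smallest tail for each achievable length (strict):
12 → extends → [12]
5 → replaces 12 → [5]
7 → extends → [5, 7]
4 → replaces 5 → [4, 7]
9 → extends → [4, 7, 9]
8 → replaces 9 → [4, 7, 8]
10 → extends → [4, 7, 8, 10]
6 → replaces 7 → [4, 6, 8, 10]
2 → replaces 4 → [2, 6, 8, 10]
3 → replaces 6 → [2, 3, 8, 10]
1 → replaces 2 → [1, 3, 8, 10]
11 → extends → [1, 3, 8, 10, 11]
Five tails, so the longest strictly increasing subsequence has length 5 (e.g. 5, 7, 9, 10, 11).

5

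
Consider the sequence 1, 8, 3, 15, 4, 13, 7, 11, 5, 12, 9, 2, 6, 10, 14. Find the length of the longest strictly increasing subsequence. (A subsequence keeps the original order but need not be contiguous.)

7

Track the smallest tail for each achievable length (strict):
1 → extends → [1]
8 → extends → [1, 8]
3 → replaces 8 → [1, 3]
15 → extends → [1, 3, 15]
4 → replaces 15 → [1, 3, 4]
13 → extends → [1, 3, 4, 13]
7 → replaces 13 → [1, 3, 4, 7]
11 → extends → [1, 3, 4, 7, 11]
5 → replaces 7 → [1, 3, 4, 5, 11]
12 → extends → [1, 3, 4, 5, 11, 12]
9 → replaces 11 → [1, 3, 4, 5, 9, 12]
2 → replaces 3 → [1, 2, 4, 5, 9, 12]
6 → replaces 9 → [1, 2, 4, 5, 6, 12]
10 → replaces 12 → [1, 2, 4, 5, 6, 10]
14 → extends → [1, 2, 4, 5, 6, 10, 14]
Seven tails, so the longest strictly increasing subsequence has length 7 (e.g. 1, 3, 4, 7, 11, 12, 14).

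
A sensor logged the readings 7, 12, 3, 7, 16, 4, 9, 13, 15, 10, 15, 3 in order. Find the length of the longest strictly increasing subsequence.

Track the smallest tail for each achievable length (strict):
7 → extends → [7]
12 → extends → [7, 12]
3 → replaces 7 → [3, 12]
7 → replaces 12 → [3, 7]
16 → extends → [3, 7, 16]
4 → replaces 7 → [3, 4, 16]
9 → replaces 16 → [3, 4, 9]
13 → extends → [3, 4, 9, 13]
15 → extends → [3, 4, 9, 13, 15]
10 → replaces 13 → [3, 4, 9, 10, 15]
15 → already a tail → [3, 4, 9, 10, 15]
3 → already a tail → [3, 4, 9, 10, 15]
Five tails, so the longest strictly increasing subsequence has length 5 (e.g. 3, 7, 9, 13, 15).

5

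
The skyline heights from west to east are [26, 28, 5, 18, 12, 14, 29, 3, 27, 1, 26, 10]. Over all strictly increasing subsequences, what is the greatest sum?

Let S[i] be the best sum of a strictly increasing subsequence ending at i:
i:      1  2  3  4  5  6  7  8  9 10 11 12
a[i]:  26 28  5 18 12 14 29  3 27  1 26 10
S:     26 54  5 23 17 31 83  3 58  1 57 15
Maximum is 83 (e.g. 26 + 28 + 29).

83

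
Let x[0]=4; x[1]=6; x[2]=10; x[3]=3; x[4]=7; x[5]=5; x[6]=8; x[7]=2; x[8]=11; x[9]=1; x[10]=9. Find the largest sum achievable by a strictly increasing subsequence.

Let S[i] be the best sum of a strictly increasing subsequence ending at i:
i:      0  1  2  3  4  5  6  7  8  9 10
x[i]:   4  6 10  3  7  5  8  2 11  1  9
S:      4 10 20  3 17  9 25  2 36  1 34
Maximum is 36 (e.g. 4 + 6 + 7 + 8 + 11).

36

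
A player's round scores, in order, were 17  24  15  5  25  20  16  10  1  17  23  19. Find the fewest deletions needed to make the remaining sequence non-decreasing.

8

Fewest deletions = n − (longest non-decreasing subsequence).
Patience tails:
17 → extends → [17]
24 → extends → [17, 24]
15 → replaces 17 → [15, 24]
5 → replaces 15 → [5, 24]
25 → extends → [5, 24, 25]
20 → replaces 24 → [5, 20, 25]
16 → replaces 20 → [5, 16, 25]
10 → replaces 16 → [5, 10, 25]
1 → replaces 5 → [1, 10, 25]
17 → replaces 25 → [1, 10, 17]
23 → extends → [1, 10, 17, 23]
19 → replaces 23 → [1, 10, 17, 19]
Longest non-decreasing subsequence has length 4, so deletions = 12 − 4 = 8.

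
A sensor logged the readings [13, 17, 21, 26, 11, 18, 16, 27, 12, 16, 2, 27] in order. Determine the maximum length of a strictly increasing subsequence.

5

Let dp[i] be the length of the longest such subsequence ending at index i:
i:      1  2  3  4  5  6  7  8  9 10 11 12
a[i]:  13 17 21 26 11 18 16 27 12 16  2 27
dp:     1  2  3  4  1  3  2  5  2  3  1  5
Maximum dp value is 5.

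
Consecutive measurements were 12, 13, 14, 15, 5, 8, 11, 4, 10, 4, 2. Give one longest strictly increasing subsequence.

Patience tails give the LIS length; then backtrack through the dp parents:
12 → extends → [12]
13 → extends → [12, 13]
14 → extends → [12, 13, 14]
15 → extends → [12, 13, 14, 15]
5 → replaces 12 → [5, 13, 14, 15]
8 → replaces 13 → [5, 8, 14, 15]
11 → replaces 14 → [5, 8, 11, 15]
4 → replaces 5 → [4, 8, 11, 15]
10 → replaces 11 → [4, 8, 10, 15]
4 → already a tail → [4, 8, 10, 15]
2 → replaces 4 → [2, 8, 10, 15]
Length 4; one witness is 12, 13, 14, 15.

12, 13, 14, 15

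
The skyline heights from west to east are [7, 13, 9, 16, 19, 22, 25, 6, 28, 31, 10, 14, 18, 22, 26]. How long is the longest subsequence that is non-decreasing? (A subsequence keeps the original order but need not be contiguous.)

Track the smallest tail for each achievable length (allowing ties):
7 → extends → [7]
13 → extends → [7, 13]
9 → replaces 13 → [7, 9]
16 → extends → [7, 9, 16]
19 → extends → [7, 9, 16, 19]
22 → extends → [7, 9, 16, 19, 22]
25 → extends → [7, 9, 16, 19, 22, 25]
6 → replaces 7 → [6, 9, 16, 19, 22, 25]
28 → extends → [6, 9, 16, 19, 22, 25, 28]
31 → extends → [6, 9, 16, 19, 22, 25, 28, 31]
10 → replaces 16 → [6, 9, 10, 19, 22, 25, 28, 31]
14 → replaces 19 → [6, 9, 10, 14, 22, 25, 28, 31]
18 → replaces 22 → [6, 9, 10, 14, 18, 25, 28, 31]
22 → replaces 25 → [6, 9, 10, 14, 18, 22, 28, 31]
26 → replaces 28 → [6, 9, 10, 14, 18, 22, 26, 31]
Eight tails, so the longest non-decreasing subsequence has length 8 (e.g. 7, 13, 16, 19, 22, 25, 28, 31).

8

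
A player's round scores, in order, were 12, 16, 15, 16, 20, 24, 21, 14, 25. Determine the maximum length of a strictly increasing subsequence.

Track the smallest tail for each achievable length (strict):
12 → extends → [12]
16 → extends → [12, 16]
15 → replaces 16 → [12, 15]
16 → extends → [12, 15, 16]
20 → extends → [12, 15, 16, 20]
24 → extends → [12, 15, 16, 20, 24]
21 → replaces 24 → [12, 15, 16, 20, 21]
14 → replaces 15 → [12, 14, 16, 20, 21]
25 → extends → [12, 14, 16, 20, 21, 25]
Six tails, so the longest strictly increasing subsequence has length 6 (e.g. 12, 15, 16, 20, 24, 25).

6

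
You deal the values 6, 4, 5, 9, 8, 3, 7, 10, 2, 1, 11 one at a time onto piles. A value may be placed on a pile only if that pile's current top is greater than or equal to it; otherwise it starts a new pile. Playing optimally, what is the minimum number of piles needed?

5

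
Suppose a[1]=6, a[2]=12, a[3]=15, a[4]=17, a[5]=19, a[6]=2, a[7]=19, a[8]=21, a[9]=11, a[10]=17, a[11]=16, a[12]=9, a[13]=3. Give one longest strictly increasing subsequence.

Patience tails give the LIS length; then backtrack through the dp parents:
6 → extends → [6]
12 → extends → [6, 12]
15 → extends → [6, 12, 15]
17 → extends → [6, 12, 15, 17]
19 → extends → [6, 12, 15, 17, 19]
2 → replaces 6 → [2, 12, 15, 17, 19]
19 → already a tail → [2, 12, 15, 17, 19]
21 → extends → [2, 12, 15, 17, 19, 21]
11 → replaces 12 → [2, 11, 15, 17, 19, 21]
17 → already a tail → [2, 11, 15, 17, 19, 21]
16 → replaces 17 → [2, 11, 15, 16, 19, 21]
9 → replaces 11 → [2, 9, 15, 16, 19, 21]
3 → replaces 9 → [2, 3, 15, 16, 19, 21]
Length 6; one witness is 6, 12, 15, 17, 19, 21.

6, 12, 15, 17, 19, 21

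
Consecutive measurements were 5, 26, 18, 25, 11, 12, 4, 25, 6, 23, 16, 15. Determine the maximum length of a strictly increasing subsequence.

Track the smallest tail for each achievable length (strict):
5 → extends → [5]
26 → extends → [5, 26]
18 → replaces 26 → [5, 18]
25 → extends → [5, 18, 25]
11 → replaces 18 → [5, 11, 25]
12 → replaces 25 → [5, 11, 12]
4 → replaces 5 → [4, 11, 12]
25 → extends → [4, 11, 12, 25]
6 → replaces 11 → [4, 6, 12, 25]
23 → replaces 25 → [4, 6, 12, 23]
16 → replaces 23 → [4, 6, 12, 16]
15 → replaces 16 → [4, 6, 12, 15]
Four tails, so the longest strictly increasing subsequence has length 4 (e.g. 5, 11, 12, 25).

4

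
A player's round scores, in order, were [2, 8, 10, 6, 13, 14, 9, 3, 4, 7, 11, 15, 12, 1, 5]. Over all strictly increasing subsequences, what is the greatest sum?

Let S[i] be the best sum of a strictly increasing subsequence ending at i:
i:      1  2  3  4  5  6  7  8  9 10 11 12 13 14 15
a[i]:   2  8 10  6 13 14  9  3  4  7 11 15 12  1  5
S:      2 10 20  8 33 47 19  5  9 16 31 62 43  1 14
Maximum is 62 (e.g. 2 + 8 + 10 + 13 + 14 + 15).

62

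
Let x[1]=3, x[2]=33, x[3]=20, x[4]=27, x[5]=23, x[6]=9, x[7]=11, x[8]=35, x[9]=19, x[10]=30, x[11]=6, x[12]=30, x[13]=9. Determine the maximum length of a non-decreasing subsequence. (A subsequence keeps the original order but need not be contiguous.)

6

Let dp[i] be the length of the longest such subsequence ending at index i:
i:      1  2  3  4  5  6  7  8  9 10 11 12 13
x[i]:   3 33 20 27 23  9 11 35 19 30  6 30  9
dp:     1  2  2  3  3  2  3  4  4  5  2  6  3
Maximum dp value is 6.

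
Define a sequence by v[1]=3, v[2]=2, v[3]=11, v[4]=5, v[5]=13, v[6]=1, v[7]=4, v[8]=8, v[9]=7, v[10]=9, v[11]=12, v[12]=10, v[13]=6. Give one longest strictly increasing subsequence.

3, 5, 8, 9, 12

Patience tails give the LIS length; then backtrack through the dp parents:
3 → extends → [3]
2 → replaces 3 → [2]
11 → extends → [2, 11]
5 → replaces 11 → [2, 5]
13 → extends → [2, 5, 13]
1 → replaces 2 → [1, 5, 13]
4 → replaces 5 → [1, 4, 13]
8 → replaces 13 → [1, 4, 8]
7 → replaces 8 → [1, 4, 7]
9 → extends → [1, 4, 7, 9]
12 → extends → [1, 4, 7, 9, 12]
10 → replaces 12 → [1, 4, 7, 9, 10]
6 → replaces 7 → [1, 4, 6, 9, 10]
Length 5; one witness is 3, 5, 8, 9, 12.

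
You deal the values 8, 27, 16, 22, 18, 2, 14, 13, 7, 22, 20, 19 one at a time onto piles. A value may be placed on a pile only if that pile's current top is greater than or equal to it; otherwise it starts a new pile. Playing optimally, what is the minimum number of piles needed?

Place each on the leftmost legal pile:
8 → new pile 1 (tops now [8])
27 → new pile 2 (tops now [8, 27])
16 → pile 2 (tops now [8, 16])
22 → new pile 3 (tops now [8, 16, 22])
18 → pile 3 (tops now [8, 16, 18])
2 → pile 1 (tops now [2, 16, 18])
14 → pile 2 (tops now [2, 14, 18])
13 → pile 2 (tops now [2, 13, 18])
7 → pile 2 (tops now [2, 7, 18])
22 → new pile 4 (tops now [2, 7, 18, 22])
20 → pile 4 (tops now [2, 7, 18, 20])
19 → pile 4 (tops now [2, 7, 18, 19])
Four piles.

4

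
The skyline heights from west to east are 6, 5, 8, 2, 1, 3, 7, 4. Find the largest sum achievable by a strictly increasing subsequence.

14

Let S[i] be the best sum of a strictly increasing subsequence ending at i:
i:      1  2  3  4  5  6  7  8
a[i]:   6  5  8  2  1  3  7  4
S:      6  5 14  2  1  5 13  9
Maximum is 14 (e.g. 6 + 8).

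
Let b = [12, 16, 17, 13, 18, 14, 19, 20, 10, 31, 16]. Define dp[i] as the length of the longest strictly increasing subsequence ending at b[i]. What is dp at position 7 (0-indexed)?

dp[i] = 1 + max{dp[j] : j<i, b[j]<b[i]} (or 1 if no such j):
i:      0  1  2  3  4  5  6  7  8  9 10
b[i]:  12 16 17 13 18 14 19 20 10 31 16
dp:     1  2  3  2  4  3  5  6  1  7  4
At index 7 the value is 6.

6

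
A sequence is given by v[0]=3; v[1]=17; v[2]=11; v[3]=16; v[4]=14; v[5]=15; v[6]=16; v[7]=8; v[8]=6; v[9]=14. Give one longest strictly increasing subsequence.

3, 11, 14, 15, 16

Patience tails give the LIS length; then backtrack through the dp parents:
3 → extends → [3]
17 → extends → [3, 17]
11 → replaces 17 → [3, 11]
16 → extends → [3, 11, 16]
14 → replaces 16 → [3, 11, 14]
15 → extends → [3, 11, 14, 15]
16 → extends → [3, 11, 14, 15, 16]
8 → replaces 11 → [3, 8, 14, 15, 16]
6 → replaces 8 → [3, 6, 14, 15, 16]
14 → already a tail → [3, 6, 14, 15, 16]
Length 5; one witness is 3, 11, 14, 15, 16.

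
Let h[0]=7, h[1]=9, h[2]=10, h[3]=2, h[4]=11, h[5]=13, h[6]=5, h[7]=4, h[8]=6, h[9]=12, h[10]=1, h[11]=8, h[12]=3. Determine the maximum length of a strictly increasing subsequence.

5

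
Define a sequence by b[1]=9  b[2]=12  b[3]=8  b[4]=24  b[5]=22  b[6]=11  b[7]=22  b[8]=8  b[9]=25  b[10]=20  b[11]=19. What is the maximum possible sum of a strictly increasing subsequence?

70

Let S[i] be the best sum of a strictly increasing subsequence ending at i:
i:      1  2  3  4  5  6  7  8  9 10 11
b[i]:   9 12  8 24 22 11 22  8 25 20 19
S:      9 21  8 45 43 20 43  8 70 41 40
Maximum is 70 (e.g. 9 + 12 + 24 + 25).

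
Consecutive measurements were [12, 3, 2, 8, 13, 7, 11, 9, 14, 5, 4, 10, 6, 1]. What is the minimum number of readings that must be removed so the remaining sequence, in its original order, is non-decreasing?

Fewest deletions = n − (longest non-decreasing subsequence).
Patience tails:
12 → extends → [12]
3 → replaces 12 → [3]
2 → replaces 3 → [2]
8 → extends → [2, 8]
13 → extends → [2, 8, 13]
7 → replaces 8 → [2, 7, 13]
11 → replaces 13 → [2, 7, 11]
9 → replaces 11 → [2, 7, 9]
14 → extends → [2, 7, 9, 14]
5 → replaces 7 → [2, 5, 9, 14]
4 → replaces 5 → [2, 4, 9, 14]
10 → replaces 14 → [2, 4, 9, 10]
6 → replaces 9 → [2, 4, 6, 10]
1 → replaces 2 → [1, 4, 6, 10]
Longest non-decreasing subsequence has length 4, so deletions = 14 − 4 = 10.

10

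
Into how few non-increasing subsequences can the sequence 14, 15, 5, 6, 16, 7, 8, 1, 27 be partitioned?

5

Place each on the leftmost legal pile:
14 → new pile 1 (tops now [14])
15 → new pile 2 (tops now [14, 15])
5 → pile 1 (tops now [5, 15])
6 → pile 2 (tops now [5, 6])
16 → new pile 3 (tops now [5, 6, 16])
7 → pile 3 (tops now [5, 6, 7])
8 → new pile 4 (tops now [5, 6, 7, 8])
1 → pile 1 (tops now [1, 6, 7, 8])
27 → new pile 5 (tops now [1, 6, 7, 8, 27])
Five piles.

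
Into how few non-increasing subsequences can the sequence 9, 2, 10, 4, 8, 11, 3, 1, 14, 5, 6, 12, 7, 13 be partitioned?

6

The minimum number of non-increasing subsequences covering a sequence equals the length of its longest strictly increasing subsequence.
LIS length is 6 (e.g. 2, 4, 8, 11, 12, 13), so 6 piles are needed.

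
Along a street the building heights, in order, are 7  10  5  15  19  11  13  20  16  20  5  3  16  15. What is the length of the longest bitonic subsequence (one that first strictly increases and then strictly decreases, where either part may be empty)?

8

inc[i] = longest strictly increasing subsequence ending at i; dec[i] = longest strictly decreasing subsequence starting at i:
i:      1  2  3  4  5  6  7  8  9 10 11 12 13 14
a[i]:   7 10  5 15 19 11 13 20 16 20  5  3 16 15
inc:    1  2  1  3  4  3  4  5  5  6  1  1  5  5
dec:    3  3  2  4  4  3  3  4  3  3  2  1  2  1
Best peak at i=8 (value 20): inc=5, dec=4, length 5+4−1 = 8.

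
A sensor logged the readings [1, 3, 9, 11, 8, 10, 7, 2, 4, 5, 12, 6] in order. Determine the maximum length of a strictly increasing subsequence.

5

Track the smallest tail for each achievable length (strict):
1 → extends → [1]
3 → extends → [1, 3]
9 → extends → [1, 3, 9]
11 → extends → [1, 3, 9, 11]
8 → replaces 9 → [1, 3, 8, 11]
10 → replaces 11 → [1, 3, 8, 10]
7 → replaces 8 → [1, 3, 7, 10]
2 → replaces 3 → [1, 2, 7, 10]
4 → replaces 7 → [1, 2, 4, 10]
5 → replaces 10 → [1, 2, 4, 5]
12 → extends → [1, 2, 4, 5, 12]
6 → replaces 12 → [1, 2, 4, 5, 6]
Five tails, so the longest strictly increasing subsequence has length 5 (e.g. 1, 3, 9, 11, 12).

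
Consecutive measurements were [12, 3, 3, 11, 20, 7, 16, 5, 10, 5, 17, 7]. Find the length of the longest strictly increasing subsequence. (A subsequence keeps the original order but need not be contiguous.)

Track the smallest tail for each achievable length (strict):
12 → extends → [12]
3 → replaces 12 → [3]
3 → already a tail → [3]
11 → extends → [3, 11]
20 → extends → [3, 11, 20]
7 → replaces 11 → [3, 7, 20]
16 → replaces 20 → [3, 7, 16]
5 → replaces 7 → [3, 5, 16]
10 → replaces 16 → [3, 5, 10]
5 → already a tail → [3, 5, 10]
17 → extends → [3, 5, 10, 17]
7 → replaces 10 → [3, 5, 7, 17]
Four tails, so the longest strictly increasing subsequence has length 4 (e.g. 3, 11, 16, 17).

4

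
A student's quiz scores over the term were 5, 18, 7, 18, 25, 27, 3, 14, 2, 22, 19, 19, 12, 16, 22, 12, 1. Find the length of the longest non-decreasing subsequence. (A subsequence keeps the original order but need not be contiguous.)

Track the smallest tail for each achievable length (allowing ties):
5 → extends → [5]
18 → extends → [5, 18]
7 → replaces 18 → [5, 7]
18 → extends → [5, 7, 18]
25 → extends → [5, 7, 18, 25]
27 → extends → [5, 7, 18, 25, 27]
3 → replaces 5 → [3, 7, 18, 25, 27]
14 → replaces 18 → [3, 7, 14, 25, 27]
2 → replaces 3 → [2, 7, 14, 25, 27]
22 → replaces 25 → [2, 7, 14, 22, 27]
19 → replaces 22 → [2, 7, 14, 19, 27]
19 → replaces 27 → [2, 7, 14, 19, 19]
12 → replaces 14 → [2, 7, 12, 19, 19]
16 → replaces 19 → [2, 7, 12, 16, 19]
22 → extends → [2, 7, 12, 16, 19, 22]
12 → replaces 16 → [2, 7, 12, 12, 19, 22]
1 → replaces 2 → [1, 7, 12, 12, 19, 22]
Six tails, so the longest non-decreasing subsequence has length 6 (e.g. 5, 18, 18, 19, 19, 22).

6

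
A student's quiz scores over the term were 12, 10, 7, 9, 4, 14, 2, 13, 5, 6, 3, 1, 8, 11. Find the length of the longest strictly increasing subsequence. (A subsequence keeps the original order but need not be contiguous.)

Track the smallest tail for each achievable length (strict):
12 → extends → [12]
10 → replaces 12 → [10]
7 → replaces 10 → [7]
9 → extends → [7, 9]
4 → replaces 7 → [4, 9]
14 → extends → [4, 9, 14]
2 → replaces 4 → [2, 9, 14]
13 → replaces 14 → [2, 9, 13]
5 → replaces 9 → [2, 5, 13]
6 → replaces 13 → [2, 5, 6]
3 → replaces 5 → [2, 3, 6]
1 → replaces 2 → [1, 3, 6]
8 → extends → [1, 3, 6, 8]
11 → extends → [1, 3, 6, 8, 11]
Five tails, so the longest strictly increasing subsequence has length 5 (e.g. 4, 5, 6, 8, 11).

5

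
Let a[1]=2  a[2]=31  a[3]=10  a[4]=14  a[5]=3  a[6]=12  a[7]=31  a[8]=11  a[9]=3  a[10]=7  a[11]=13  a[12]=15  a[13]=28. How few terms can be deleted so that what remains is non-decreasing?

Fewest deletions = n − (longest non-decreasing subsequence).
i:      1  2  3  4  5  6  7  8  9 10 11 12 13
a[i]:   2 31 10 14  3 12 31 11  3  7 13 15 28
dp:     1  2  2  3  2  3  4  3  3  4  5  6  7
max dp = 7, so deletions = 13 − 7 = 6.

6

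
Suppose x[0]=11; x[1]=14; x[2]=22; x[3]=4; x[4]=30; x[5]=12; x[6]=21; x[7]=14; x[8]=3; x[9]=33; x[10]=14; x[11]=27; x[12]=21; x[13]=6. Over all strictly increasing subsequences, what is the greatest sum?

Let S[i] be the best sum of a strictly increasing subsequence ending at i:
i:       0   1   2   3   4   5   6   7   8   9  10  11  12  13
x[i]:   11  14  22   4  30  12  21  14   3  33  14  27  21   6
S:      11  25  47   4  77  23  46  37   3 110  37  74  58  10
Maximum is 110 (e.g. 11 + 14 + 22 + 30 + 33).

110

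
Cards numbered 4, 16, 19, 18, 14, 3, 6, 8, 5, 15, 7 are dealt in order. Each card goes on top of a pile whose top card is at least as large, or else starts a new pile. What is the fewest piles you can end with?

4

Place each on the leftmost legal pile:
4 → new pile 1 (tops now [4])
16 → new pile 2 (tops now [4, 16])
19 → new pile 3 (tops now [4, 16, 19])
18 → pile 3 (tops now [4, 16, 18])
14 → pile 2 (tops now [4, 14, 18])
3 → pile 1 (tops now [3, 14, 18])
6 → pile 2 (tops now [3, 6, 18])
8 → pile 3 (tops now [3, 6, 8])
5 → pile 2 (tops now [3, 5, 8])
15 → new pile 4 (tops now [3, 5, 8, 15])
7 → pile 3 (tops now [3, 5, 7, 15])
Four piles.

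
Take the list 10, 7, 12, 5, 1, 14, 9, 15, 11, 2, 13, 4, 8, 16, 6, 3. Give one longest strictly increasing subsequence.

Patience tails give the LIS length; then backtrack through the dp parents:
10 → extends → [10]
7 → replaces 10 → [7]
12 → extends → [7, 12]
5 → replaces 7 → [5, 12]
1 → replaces 5 → [1, 12]
14 → extends → [1, 12, 14]
9 → replaces 12 → [1, 9, 14]
15 → extends → [1, 9, 14, 15]
11 → replaces 14 → [1, 9, 11, 15]
2 → replaces 9 → [1, 2, 11, 15]
13 → replaces 15 → [1, 2, 11, 13]
4 → replaces 11 → [1, 2, 4, 13]
8 → replaces 13 → [1, 2, 4, 8]
16 → extends → [1, 2, 4, 8, 16]
6 → replaces 8 → [1, 2, 4, 6, 16]
3 → replaces 4 → [1, 2, 3, 6, 16]
Length 5; one witness is 10, 12, 14, 15, 16.

10, 12, 14, 15, 16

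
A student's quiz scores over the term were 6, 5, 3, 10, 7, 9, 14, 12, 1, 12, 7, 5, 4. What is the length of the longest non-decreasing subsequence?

5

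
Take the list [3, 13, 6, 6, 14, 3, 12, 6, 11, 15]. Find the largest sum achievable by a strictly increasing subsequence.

Let S[i] be the best sum of a strictly increasing subsequence ending at i:
i:      1  2  3  4  5  6  7  8  9 10
a[i]:   3 13  6  6 14  3 12  6 11 15
S:      3 16  9  9 30  3 21  9 20 45
Maximum is 45 (e.g. 3 + 13 + 14 + 15).

45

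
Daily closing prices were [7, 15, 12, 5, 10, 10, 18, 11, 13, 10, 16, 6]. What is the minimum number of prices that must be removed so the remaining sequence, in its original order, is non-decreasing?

Fewest deletions = n − (longest non-decreasing subsequence).
i:      1  2  3  4  5  6  7  8  9 10 11 12
a[i]:   7 15 12  5 10 10 18 11 13 10 16  6
dp:     1  2  2  1  2  3  4  4  5  4  6  2
max dp = 6, so deletions = 12 − 6 = 6.

6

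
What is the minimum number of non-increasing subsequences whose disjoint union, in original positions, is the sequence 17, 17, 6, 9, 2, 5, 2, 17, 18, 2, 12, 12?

4

The minimum number of non-increasing subsequences covering a sequence equals the length of its longest strictly increasing subsequence.
LIS length is 4 (e.g. 6, 9, 17, 18), so 4 piles are needed.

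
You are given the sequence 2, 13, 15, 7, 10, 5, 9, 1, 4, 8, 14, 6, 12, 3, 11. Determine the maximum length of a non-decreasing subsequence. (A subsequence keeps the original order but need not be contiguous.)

4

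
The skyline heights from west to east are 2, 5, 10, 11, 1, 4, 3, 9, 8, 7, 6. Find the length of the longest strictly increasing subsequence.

Track the smallest tail for each achievable length (strict):
2 → extends → [2]
5 → extends → [2, 5]
10 → extends → [2, 5, 10]
11 → extends → [2, 5, 10, 11]
1 → replaces 2 → [1, 5, 10, 11]
4 → replaces 5 → [1, 4, 10, 11]
3 → replaces 4 → [1, 3, 10, 11]
9 → replaces 10 → [1, 3, 9, 11]
8 → replaces 9 → [1, 3, 8, 11]
7 → replaces 8 → [1, 3, 7, 11]
6 → replaces 7 → [1, 3, 6, 11]
Four tails, so the longest strictly increasing subsequence has length 4 (e.g. 2, 5, 10, 11).

4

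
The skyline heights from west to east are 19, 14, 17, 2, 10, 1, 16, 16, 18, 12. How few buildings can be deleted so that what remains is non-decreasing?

Fewest deletions = n − (longest non-decreasing subsequence).
Patience tails:
19 → extends → [19]
14 → replaces 19 → [14]
17 → extends → [14, 17]
2 → replaces 14 → [2, 17]
10 → replaces 17 → [2, 10]
1 → replaces 2 → [1, 10]
16 → extends → [1, 10, 16]
16 → extends → [1, 10, 16, 16]
18 → extends → [1, 10, 16, 16, 18]
12 → replaces 16 → [1, 10, 12, 16, 18]
Longest non-decreasing subsequence has length 5, so deletions = 10 − 5 = 5.

5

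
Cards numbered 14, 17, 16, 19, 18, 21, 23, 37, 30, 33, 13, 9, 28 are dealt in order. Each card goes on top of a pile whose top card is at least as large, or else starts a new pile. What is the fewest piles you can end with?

7

The minimum number of non-increasing subsequences covering a sequence equals the length of its longest strictly increasing subsequence.
LIS length is 7 (e.g. 14, 17, 19, 21, 23, 30, 33), so 7 piles are needed.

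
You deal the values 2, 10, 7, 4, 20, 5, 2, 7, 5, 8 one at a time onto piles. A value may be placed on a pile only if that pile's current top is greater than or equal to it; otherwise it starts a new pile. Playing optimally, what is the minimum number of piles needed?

Place each on the leftmost legal pile:
2 → new pile 1 (tops now [2])
10 → new pile 2 (tops now [2, 10])
7 → pile 2 (tops now [2, 7])
4 → pile 2 (tops now [2, 4])
20 → new pile 3 (tops now [2, 4, 20])
5 → pile 3 (tops now [2, 4, 5])
2 → pile 1 (tops now [2, 4, 5])
7 → new pile 4 (tops now [2, 4, 5, 7])
5 → pile 3 (tops now [2, 4, 5, 7])
8 → new pile 5 (tops now [2, 4, 5, 7, 8])
Five piles.

5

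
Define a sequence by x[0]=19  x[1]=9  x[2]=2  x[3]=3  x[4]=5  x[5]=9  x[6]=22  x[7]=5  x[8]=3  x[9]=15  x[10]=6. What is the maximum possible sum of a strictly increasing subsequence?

Let S[i] be the best sum of a strictly increasing subsequence ending at i:
i:      0  1  2  3  4  5  6  7  8  9 10
x[i]:  19  9  2  3  5  9 22  5  3 15  6
S:     19  9  2  5 10 19 41 10  5 34 16
Maximum is 41 (e.g. 2 + 3 + 5 + 9 + 22).

41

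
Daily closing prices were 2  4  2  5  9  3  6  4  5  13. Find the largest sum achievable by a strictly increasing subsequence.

33

Let S[i] be the best sum of a strictly increasing subsequence ending at i:
i:      1  2  3  4  5  6  7  8  9 10
a[i]:   2  4  2  5  9  3  6  4  5 13
S:      2  6  2 11 20  5 17  9 14 33
Maximum is 33 (e.g. 2 + 4 + 5 + 9 + 13).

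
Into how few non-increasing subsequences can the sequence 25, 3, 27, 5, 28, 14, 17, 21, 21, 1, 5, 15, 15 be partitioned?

Place each on the leftmost legal pile:
25 → new pile 1 (tops now [25])
3 → pile 1 (tops now [3])
27 → new pile 2 (tops now [3, 27])
5 → pile 2 (tops now [3, 5])
28 → new pile 3 (tops now [3, 5, 28])
14 → pile 3 (tops now [3, 5, 14])
17 → new pile 4 (tops now [3, 5, 14, 17])
21 → new pile 5 (tops now [3, 5, 14, 17, 21])
21 → pile 5 (tops now [3, 5, 14, 17, 21])
1 → pile 1 (tops now [1, 5, 14, 17, 21])
5 → pile 2 (tops now [1, 5, 14, 17, 21])
15 → pile 4 (tops now [1, 5, 14, 15, 21])
15 → pile 4 (tops now [1, 5, 14, 15, 21])
Five piles.

5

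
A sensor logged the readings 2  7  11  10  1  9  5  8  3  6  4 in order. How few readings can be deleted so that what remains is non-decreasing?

Fewest deletions = n − (longest non-decreasing subsequence).
i:      1  2  3  4  5  6  7  8  9 10 11
a[i]:   2  7 11 10  1  9  5  8  3  6  4
dp:     1  2  3  3  1  3  2  3  2  3  3
max dp = 3, so deletions = 11 − 3 = 8.

8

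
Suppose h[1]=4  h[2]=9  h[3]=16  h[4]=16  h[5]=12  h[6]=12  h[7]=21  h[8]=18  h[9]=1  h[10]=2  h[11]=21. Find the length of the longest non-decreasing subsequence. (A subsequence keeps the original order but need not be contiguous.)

6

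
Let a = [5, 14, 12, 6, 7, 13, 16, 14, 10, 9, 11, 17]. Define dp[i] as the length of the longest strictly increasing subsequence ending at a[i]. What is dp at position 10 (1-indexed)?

dp[i] = 1 + max{dp[j] : j<i, a[j]<a[i]} (or 1 if no such j):
i:      1  2  3  4  5  6  7  8  9 10 11 12
a[i]:   5 14 12  6  7 13 16 14 10  9 11 17
dp:     1  2  2  2  3  4  5  5  4  4  5  6
At index 10 the value is 4.

4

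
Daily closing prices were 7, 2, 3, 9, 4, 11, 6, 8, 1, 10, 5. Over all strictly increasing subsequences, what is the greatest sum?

Let S[i] be the best sum of a strictly increasing subsequence ending at i:
i:      1  2  3  4  5  6  7  8  9 10 11
a[i]:   7  2  3  9  4 11  6  8  1 10  5
S:      7  2  5 16  9 27 15 23  1 33 14
Maximum is 33 (e.g. 2 + 3 + 4 + 6 + 8 + 10).

33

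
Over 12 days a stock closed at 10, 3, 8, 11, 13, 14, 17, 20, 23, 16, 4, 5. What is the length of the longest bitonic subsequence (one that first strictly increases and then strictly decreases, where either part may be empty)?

inc[i] = longest strictly increasing subsequence ending at i; dec[i] = longest strictly decreasing subsequence starting at i:
i:      1  2  3  4  5  6  7  8  9 10 11 12
a[i]:  10  3  8 11 13 14 17 20 23 16  4  5
inc:    1  1  2  3  4  5  6  7  8  6  2  3
dec:    3  1  2  2  2  2  3  3  3  2  1  1
Best peak at i=9 (value 23): inc=8, dec=3, length 8+3−1 = 10.

10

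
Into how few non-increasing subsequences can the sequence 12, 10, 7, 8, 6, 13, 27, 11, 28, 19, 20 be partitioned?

5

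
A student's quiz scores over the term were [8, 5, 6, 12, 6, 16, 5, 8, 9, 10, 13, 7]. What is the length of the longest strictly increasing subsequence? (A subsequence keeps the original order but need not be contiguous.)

6

Track the smallest tail for each achievable length (strict):
8 → extends → [8]
5 → replaces 8 → [5]
6 → extends → [5, 6]
12 → extends → [5, 6, 12]
6 → already a tail → [5, 6, 12]
16 → extends → [5, 6, 12, 16]
5 → already a tail → [5, 6, 12, 16]
8 → replaces 12 → [5, 6, 8, 16]
9 → replaces 16 → [5, 6, 8, 9]
10 → extends → [5, 6, 8, 9, 10]
13 → extends → [5, 6, 8, 9, 10, 13]
7 → replaces 8 → [5, 6, 7, 9, 10, 13]
Six tails, so the longest strictly increasing subsequence has length 6 (e.g. 5, 6, 8, 9, 10, 13).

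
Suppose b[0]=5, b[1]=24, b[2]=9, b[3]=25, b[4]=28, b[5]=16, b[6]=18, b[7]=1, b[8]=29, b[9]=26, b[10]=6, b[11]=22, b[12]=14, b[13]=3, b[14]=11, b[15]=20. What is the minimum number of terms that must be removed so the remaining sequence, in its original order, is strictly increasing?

Fewest deletions = n − (longest strictly increasing subsequence).
Patience tails:
5 → extends → [5]
24 → extends → [5, 24]
9 → replaces 24 → [5, 9]
25 → extends → [5, 9, 25]
28 → extends → [5, 9, 25, 28]
16 → replaces 25 → [5, 9, 16, 28]
18 → replaces 28 → [5, 9, 16, 18]
1 → replaces 5 → [1, 9, 16, 18]
29 → extends → [1, 9, 16, 18, 29]
26 → replaces 29 → [1, 9, 16, 18, 26]
6 → replaces 9 → [1, 6, 16, 18, 26]
22 → replaces 26 → [1, 6, 16, 18, 22]
14 → replaces 16 → [1, 6, 14, 18, 22]
3 → replaces 6 → [1, 3, 14, 18, 22]
11 → replaces 14 → [1, 3, 11, 18, 22]
20 → replaces 22 → [1, 3, 11, 18, 20]
Longest strictly increasing subsequence has length 5, so deletions = 16 − 5 = 11.

11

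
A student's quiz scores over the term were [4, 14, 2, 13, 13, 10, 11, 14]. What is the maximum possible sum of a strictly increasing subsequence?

Let S[i] be the best sum of a strictly increasing subsequence ending at i:
i:      1  2  3  4  5  6  7  8
a[i]:   4 14  2 13 13 10 11 14
S:      4 18  2 17 17 14 25 39
Maximum is 39 (e.g. 4 + 10 + 11 + 14).

39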